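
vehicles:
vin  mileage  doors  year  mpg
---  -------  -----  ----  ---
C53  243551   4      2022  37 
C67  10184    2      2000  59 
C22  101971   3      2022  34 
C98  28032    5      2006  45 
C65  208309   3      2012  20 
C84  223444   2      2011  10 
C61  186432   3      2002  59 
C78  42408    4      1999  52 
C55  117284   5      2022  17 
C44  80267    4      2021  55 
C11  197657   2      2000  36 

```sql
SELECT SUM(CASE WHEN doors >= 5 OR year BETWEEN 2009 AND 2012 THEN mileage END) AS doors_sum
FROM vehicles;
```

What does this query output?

577069

vin=C53: ✗
vin=C67: ✗
vin=C22: ✗
vin=C98: ✓ → 28032
vin=C65: ✓ → 208309
vin=C84: ✓ → 223444
vin=C61: ✗
vin=C78: ✗
vin=C55: ✓ → 117284
vin=C44: ✗
vin=C11: ✗
doors_sum = 28032 + 208309 + 223444 + 117284 = 577069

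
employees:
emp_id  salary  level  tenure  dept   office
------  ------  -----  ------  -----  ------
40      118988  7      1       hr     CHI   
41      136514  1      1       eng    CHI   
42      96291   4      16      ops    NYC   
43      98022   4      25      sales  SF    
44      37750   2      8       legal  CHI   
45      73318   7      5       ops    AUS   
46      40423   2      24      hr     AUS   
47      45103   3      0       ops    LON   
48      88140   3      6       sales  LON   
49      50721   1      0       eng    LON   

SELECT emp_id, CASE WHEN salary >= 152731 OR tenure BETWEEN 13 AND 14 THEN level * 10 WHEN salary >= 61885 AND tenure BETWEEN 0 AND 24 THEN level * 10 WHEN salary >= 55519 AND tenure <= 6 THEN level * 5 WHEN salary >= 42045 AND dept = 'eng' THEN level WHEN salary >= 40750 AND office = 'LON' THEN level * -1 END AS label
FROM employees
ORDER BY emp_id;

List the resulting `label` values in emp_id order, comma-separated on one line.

70, 10, 40, NULL, NULL, 70, NULL, -3, 30, 1

emp_id=40: salary >= 61885 AND tenure BETWEEN 0 AND 24 → 70
emp_id=41: salary >= 61885 AND tenure BETWEEN 0 AND 24 → 10
emp_id=42: salary >= 61885 AND tenure BETWEEN 0 AND 24 → 40
emp_id=43: (no match → NULL) → NULL
emp_id=44: (no match → NULL) → NULL
emp_id=45: salary >= 61885 AND tenure BETWEEN 0 AND 24 → 70
emp_id=46: (no match → NULL) → NULL
emp_id=47: salary >= 40750 AND office = 'LON' → -3
emp_id=48: salary >= 61885 AND tenure BETWEEN 0 AND 24 → 30
emp_id=49: salary >= 42045 AND dept = 'eng' → 1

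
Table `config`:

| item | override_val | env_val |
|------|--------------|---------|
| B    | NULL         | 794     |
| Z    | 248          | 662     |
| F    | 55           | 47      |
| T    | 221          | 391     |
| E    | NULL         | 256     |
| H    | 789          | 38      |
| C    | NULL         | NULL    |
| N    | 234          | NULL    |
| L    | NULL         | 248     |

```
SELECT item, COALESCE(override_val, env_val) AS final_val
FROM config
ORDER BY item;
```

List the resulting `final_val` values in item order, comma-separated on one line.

794, NULL, 256, 55, 789, 248, 234, 221, 248

item=B: override_val=NULL, env_val=794 → 794
item=C: override_val=NULL, env_val=NULL (all NULL) → NULL
item=E: override_val=NULL, env_val=256 → 256
item=F: override_val=55 → 55
item=H: override_val=789 → 789
item=L: override_val=NULL, env_val=248 → 248
item=N: override_val=234 → 234
item=T: override_val=221 → 221
item=Z: override_val=248 → 248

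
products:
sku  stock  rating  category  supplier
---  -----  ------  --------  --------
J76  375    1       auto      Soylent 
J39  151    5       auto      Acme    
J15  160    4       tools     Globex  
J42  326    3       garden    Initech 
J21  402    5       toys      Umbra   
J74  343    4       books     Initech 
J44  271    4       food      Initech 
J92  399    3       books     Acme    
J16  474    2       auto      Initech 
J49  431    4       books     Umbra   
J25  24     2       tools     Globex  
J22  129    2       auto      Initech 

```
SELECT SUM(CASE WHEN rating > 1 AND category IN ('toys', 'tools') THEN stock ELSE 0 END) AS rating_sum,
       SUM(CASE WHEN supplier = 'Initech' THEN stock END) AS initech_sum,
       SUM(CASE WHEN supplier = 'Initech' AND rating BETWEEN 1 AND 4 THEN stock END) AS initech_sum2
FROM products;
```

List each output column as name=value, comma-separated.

rating_sum=586, initech_sum=1543, initech_sum2=1543

[rating_sum: rating > 1 AND category IN ('toys', 'tools')]
sku=J76: ✗
sku=J39: ✗
sku=J15: ✓ → 160
sku=J42: ✗
sku=J21: ✓ → 402
sku=J74: ✗
sku=J44: ✗
sku=J92: ✗
sku=J16: ✗
sku=J49: ✗
sku=J25: ✓ → 24
sku=J22: ✗
rating_sum = 160 + 402 + 24 = 586
—
[initech_sum: supplier = 'Initech']
sku=J76: ✗
sku=J39: ✗
sku=J15: ✗
sku=J42: ✓ → 326
sku=J21: ✗
sku=J74: ✓ → 343
sku=J44: ✓ → 271
sku=J92: ✗
sku=J16: ✓ → 474
sku=J49: ✗
sku=J25: ✗
sku=J22: ✓ → 129
initech_sum = 326 + 343 + 271 + 474 + 129 = 1543
—
[initech_sum2: supplier = 'Initech' AND rating BETWEEN 1 AND 4]
sku=J76: ✗
sku=J39: ✗
sku=J15: ✗
sku=J42: ✓ → 326
sku=J21: ✗
sku=J74: ✓ → 343
sku=J44: ✓ → 271
sku=J92: ✗
sku=J16: ✓ → 474
sku=J49: ✗
sku=J25: ✗
sku=J22: ✓ → 129
initech_sum2 = 326 + 343 + 271 + 474 + 129 = 1543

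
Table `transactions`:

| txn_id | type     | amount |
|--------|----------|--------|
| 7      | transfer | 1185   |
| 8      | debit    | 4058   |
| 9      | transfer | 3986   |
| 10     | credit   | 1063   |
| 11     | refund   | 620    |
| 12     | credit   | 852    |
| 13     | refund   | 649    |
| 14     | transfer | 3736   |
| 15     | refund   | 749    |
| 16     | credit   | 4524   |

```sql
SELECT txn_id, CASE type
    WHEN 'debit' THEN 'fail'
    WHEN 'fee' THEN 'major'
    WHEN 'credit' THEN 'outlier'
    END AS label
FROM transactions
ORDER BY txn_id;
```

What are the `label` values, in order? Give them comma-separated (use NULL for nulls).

NULL, fail, NULL, outlier, NULL, outlier, NULL, NULL, NULL, outlier

txn_id=7: (no match → NULL) → NULL
txn_id=8: type='debit' → fail
txn_id=9: (no match → NULL) → NULL
txn_id=10: type='credit' → outlier
txn_id=11: (no match → NULL) → NULL
txn_id=12: type='credit' → outlier
txn_id=13: (no match → NULL) → NULL
txn_id=14: (no match → NULL) → NULL
txn_id=15: (no match → NULL) → NULL
txn_id=16: type='credit' → outlier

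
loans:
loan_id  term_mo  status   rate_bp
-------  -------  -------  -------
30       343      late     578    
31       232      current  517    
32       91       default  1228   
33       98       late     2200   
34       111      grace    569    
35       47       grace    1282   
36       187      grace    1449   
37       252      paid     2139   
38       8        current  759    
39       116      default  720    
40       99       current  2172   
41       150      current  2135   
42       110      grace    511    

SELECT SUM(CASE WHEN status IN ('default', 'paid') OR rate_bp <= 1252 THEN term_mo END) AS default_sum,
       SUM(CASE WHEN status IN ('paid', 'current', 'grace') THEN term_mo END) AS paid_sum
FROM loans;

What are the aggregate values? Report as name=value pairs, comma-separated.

default_sum=1263, paid_sum=1196

[default_sum: status IN ('default', 'paid') OR rate_bp <= 1252]
loan_id=30: ✓ → 343
loan_id=31: ✓ → 232
loan_id=32: ✓ → 91
loan_id=33: ✗
loan_id=34: ✓ → 111
loan_id=35: ✗
loan_id=36: ✗
loan_id=37: ✓ → 252
loan_id=38: ✓ → 8
loan_id=39: ✓ → 116
loan_id=40: ✗
loan_id=41: ✗
loan_id=42: ✓ → 110
default_sum = 343 + 232 + 91 + 111 + 252 + 8 + 116 + 110 = 1263
—
[paid_sum: status IN ('paid', 'current', 'grace')]
loan_id=30: ✗
loan_id=31: ✓ → 232
loan_id=32: ✗
loan_id=33: ✗
loan_id=34: ✓ → 111
loan_id=35: ✓ → 47
loan_id=36: ✓ → 187
loan_id=37: ✓ → 252
loan_id=38: ✓ → 8
loan_id=39: ✗
loan_id=40: ✓ → 99
loan_id=41: ✓ → 150
loan_id=42: ✓ → 110
paid_sum = 232 + 111 + 47 + 187 + 252 + 8 + 99 + 150 + 110 = 1196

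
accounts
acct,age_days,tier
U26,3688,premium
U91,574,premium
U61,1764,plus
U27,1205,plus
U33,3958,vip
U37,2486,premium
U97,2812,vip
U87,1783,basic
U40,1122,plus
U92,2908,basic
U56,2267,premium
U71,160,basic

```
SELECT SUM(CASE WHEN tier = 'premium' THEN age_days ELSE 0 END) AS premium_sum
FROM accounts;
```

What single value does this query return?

9015

acct=U26: ✓ → 3688
acct=U91: ✓ → 574
acct=U61: ✗
acct=U27: ✗
acct=U33: ✗
acct=U37: ✓ → 2486
acct=U97: ✗
acct=U87: ✗
acct=U40: ✗
acct=U92: ✗
acct=U56: ✓ → 2267
acct=U71: ✗
premium_sum = 3688 + 574 + 2486 + 2267 = 9015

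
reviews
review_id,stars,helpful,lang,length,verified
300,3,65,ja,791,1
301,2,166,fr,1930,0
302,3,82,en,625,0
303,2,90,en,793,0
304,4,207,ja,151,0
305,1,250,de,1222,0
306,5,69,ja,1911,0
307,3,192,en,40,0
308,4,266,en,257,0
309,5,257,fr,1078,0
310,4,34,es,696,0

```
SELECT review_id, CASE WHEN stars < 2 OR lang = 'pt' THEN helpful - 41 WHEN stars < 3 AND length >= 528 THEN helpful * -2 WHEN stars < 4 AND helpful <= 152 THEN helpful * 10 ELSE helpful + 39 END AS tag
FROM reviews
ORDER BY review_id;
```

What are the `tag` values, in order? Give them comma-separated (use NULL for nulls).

650, -332, 820, -180, 246, 209, 108, 231, 305, 296, 73

review_id=300: stars < 4 AND helpful <= 152 → 650
review_id=301: stars < 3 AND length >= 528 → -332
review_id=302: stars < 4 AND helpful <= 152 → 820
review_id=303: stars < 3 AND length >= 528 → -180
review_id=304: ELSE → 246
review_id=305: stars < 2 OR lang = 'pt' → 209
review_id=306: ELSE → 108
review_id=307: ELSE → 231
review_id=308: ELSE → 305
review_id=309: ELSE → 296
review_id=310: ELSE → 73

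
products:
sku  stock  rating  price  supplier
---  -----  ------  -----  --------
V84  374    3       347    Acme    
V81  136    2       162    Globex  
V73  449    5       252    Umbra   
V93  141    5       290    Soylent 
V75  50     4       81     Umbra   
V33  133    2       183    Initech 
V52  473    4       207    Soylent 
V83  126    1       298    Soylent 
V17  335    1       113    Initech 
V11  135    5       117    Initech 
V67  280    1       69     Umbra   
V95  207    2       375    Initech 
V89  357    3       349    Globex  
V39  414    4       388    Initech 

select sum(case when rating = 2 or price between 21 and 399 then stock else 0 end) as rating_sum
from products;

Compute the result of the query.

3610

sku=V84: ✓ → 374
sku=V81: ✓ → 136
sku=V73: ✓ → 449
sku=V93: ✓ → 141
sku=V75: ✓ → 50
sku=V33: ✓ → 133
sku=V52: ✓ → 473
sku=V83: ✓ → 126
sku=V17: ✓ → 335
sku=V11: ✓ → 135
sku=V67: ✓ → 280
sku=V95: ✓ → 207
sku=V89: ✓ → 357
sku=V39: ✓ → 414
rating_sum = 374 + 136 + 449 + 141 + 50 + 133 + 473 + 126 + 335 + 135 + 280 + 207 + 357 + 414 = 3610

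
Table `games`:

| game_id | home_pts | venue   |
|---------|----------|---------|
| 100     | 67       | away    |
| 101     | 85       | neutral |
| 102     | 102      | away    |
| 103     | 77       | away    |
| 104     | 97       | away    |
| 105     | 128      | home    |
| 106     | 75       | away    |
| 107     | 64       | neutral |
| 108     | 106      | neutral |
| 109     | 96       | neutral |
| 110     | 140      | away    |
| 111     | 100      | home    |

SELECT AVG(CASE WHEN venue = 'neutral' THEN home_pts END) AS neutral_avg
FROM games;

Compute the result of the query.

87.75

game_id=100: ✗
game_id=101: ✓ → 85
game_id=102: ✗
game_id=103: ✗
game_id=104: ✗
game_id=105: ✗
game_id=106: ✗
game_id=107: ✓ → 64
game_id=108: ✓ → 106
game_id=109: ✓ → 96
game_id=110: ✗
game_id=111: ✗
neutral_avg = (85 + 64 + 106 + 96) / 4 = 87.75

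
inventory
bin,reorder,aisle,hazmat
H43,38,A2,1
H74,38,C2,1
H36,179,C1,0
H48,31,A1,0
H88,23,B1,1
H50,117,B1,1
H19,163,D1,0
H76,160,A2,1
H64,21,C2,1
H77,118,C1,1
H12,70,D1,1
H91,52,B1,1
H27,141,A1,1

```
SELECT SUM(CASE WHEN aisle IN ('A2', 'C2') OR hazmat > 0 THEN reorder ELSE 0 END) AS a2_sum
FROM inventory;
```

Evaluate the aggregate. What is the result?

778

bin=H43: ✓ → 38
bin=H74: ✓ → 38
bin=H36: ✗
bin=H48: ✗
bin=H88: ✓ → 23
bin=H50: ✓ → 117
bin=H19: ✗
bin=H76: ✓ → 160
bin=H64: ✓ → 21
bin=H77: ✓ → 118
bin=H12: ✓ → 70
bin=H91: ✓ → 52
bin=H27: ✓ → 141
a2_sum = 38 + 38 + 23 + 117 + 160 + 21 + 118 + 70 + 52 + 141 = 778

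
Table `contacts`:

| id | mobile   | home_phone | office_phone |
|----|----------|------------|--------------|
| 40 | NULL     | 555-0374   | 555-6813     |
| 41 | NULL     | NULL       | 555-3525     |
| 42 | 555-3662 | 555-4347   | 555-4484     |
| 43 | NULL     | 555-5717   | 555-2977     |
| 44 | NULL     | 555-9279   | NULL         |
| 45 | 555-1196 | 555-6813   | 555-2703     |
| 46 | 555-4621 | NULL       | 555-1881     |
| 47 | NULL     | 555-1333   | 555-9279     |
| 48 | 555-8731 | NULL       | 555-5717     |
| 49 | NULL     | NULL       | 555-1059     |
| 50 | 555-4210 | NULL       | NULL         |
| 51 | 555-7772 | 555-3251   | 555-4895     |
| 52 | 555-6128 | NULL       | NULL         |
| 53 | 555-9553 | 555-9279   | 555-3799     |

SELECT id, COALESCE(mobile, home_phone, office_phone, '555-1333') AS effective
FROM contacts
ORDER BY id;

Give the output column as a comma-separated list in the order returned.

id=40: mobile=NULL, home_phone=555-0374 → 555-0374
id=41: mobile=NULL, home_phone=NULL, office_phone=555-3525 → 555-3525
id=42: mobile=555-3662 → 555-3662
id=43: mobile=NULL, home_phone=555-5717 → 555-5717
id=44: mobile=NULL, home_phone=555-9279 → 555-9279
id=45: mobile=555-1196 → 555-1196
id=46: mobile=555-4621 → 555-4621
id=47: mobile=NULL, home_phone=555-1333 → 555-1333
id=48: mobile=555-8731 → 555-8731
id=49: mobile=NULL, home_phone=NULL, office_phone=555-1059 → 555-1059
id=50: mobile=555-4210 → 555-4210
id=51: mobile=555-7772 → 555-7772
id=52: mobile=555-6128 → 555-6128
id=53: mobile=555-9553 → 555-9553

555-0374, 555-3525, 555-3662, 555-5717, 555-9279, 555-1196, 555-4621, 555-1333, 555-8731, 555-1059, 555-4210, 555-7772, 555-6128, 555-9553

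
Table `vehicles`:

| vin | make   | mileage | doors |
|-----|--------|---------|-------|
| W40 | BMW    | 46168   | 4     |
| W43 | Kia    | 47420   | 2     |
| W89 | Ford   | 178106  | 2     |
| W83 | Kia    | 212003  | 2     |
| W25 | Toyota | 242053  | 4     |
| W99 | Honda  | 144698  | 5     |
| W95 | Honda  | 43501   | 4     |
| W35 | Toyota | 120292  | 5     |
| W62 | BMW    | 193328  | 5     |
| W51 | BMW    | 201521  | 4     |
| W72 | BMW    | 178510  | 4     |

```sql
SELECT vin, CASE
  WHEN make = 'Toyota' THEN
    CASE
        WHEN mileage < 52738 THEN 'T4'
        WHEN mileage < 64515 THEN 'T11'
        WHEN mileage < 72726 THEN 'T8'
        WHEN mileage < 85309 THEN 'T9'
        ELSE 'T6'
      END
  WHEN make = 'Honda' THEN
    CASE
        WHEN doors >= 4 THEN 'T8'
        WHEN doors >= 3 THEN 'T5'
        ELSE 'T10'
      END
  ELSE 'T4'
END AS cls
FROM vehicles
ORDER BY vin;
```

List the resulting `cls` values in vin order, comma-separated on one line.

vin=W25: make='Toyota' → inner[ELSE] → T6
vin=W35: make='Toyota' → inner[ELSE] → T6
vin=W40: make='BMW' → outer ELSE → T4
vin=W43: make='Kia' → outer ELSE → T4
vin=W51: make='BMW' → outer ELSE → T4
vin=W62: make='BMW' → outer ELSE → T4
vin=W72: make='BMW' → outer ELSE → T4
vin=W83: make='Kia' → outer ELSE → T4
vin=W89: make='Ford' → outer ELSE → T4
vin=W95: make='Honda' → inner[doors >= 4] → T8
vin=W99: make='Honda' → inner[doors >= 4] → T8

T6, T6, T4, T4, T4, T4, T4, T4, T4, T8, T8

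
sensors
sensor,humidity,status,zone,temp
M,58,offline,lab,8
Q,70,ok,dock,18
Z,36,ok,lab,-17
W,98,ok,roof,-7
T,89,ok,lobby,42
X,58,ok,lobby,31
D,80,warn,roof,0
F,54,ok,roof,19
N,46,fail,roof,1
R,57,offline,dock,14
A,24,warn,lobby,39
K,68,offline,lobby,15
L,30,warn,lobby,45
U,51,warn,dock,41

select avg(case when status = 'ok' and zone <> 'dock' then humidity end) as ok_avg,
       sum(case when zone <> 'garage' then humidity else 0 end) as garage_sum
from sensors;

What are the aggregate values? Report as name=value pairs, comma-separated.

[ok_avg: status = 'ok' and zone <> 'dock']
sensor=M: ✗
sensor=Q: ✗
sensor=Z: ✓ → 36
sensor=W: ✓ → 98
sensor=T: ✓ → 89
sensor=X: ✓ → 58
sensor=D: ✗
sensor=F: ✓ → 54
sensor=N: ✗
sensor=R: ✗
sensor=A: ✗
sensor=K: ✗
sensor=L: ✗
sensor=U: ✗
ok_avg = (36 + 98 + 89 + 58 + 54) / 5 = 67
—
[garage_sum: zone <> 'garage']
sensor=M: ✓ → 58
sensor=Q: ✓ → 70
sensor=Z: ✓ → 36
sensor=W: ✓ → 98
sensor=T: ✓ → 89
sensor=X: ✓ → 58
sensor=D: ✓ → 80
sensor=F: ✓ → 54
sensor=N: ✓ → 46
sensor=R: ✓ → 57
sensor=A: ✓ → 24
sensor=K: ✓ → 68
sensor=L: ✓ → 30
sensor=U: ✓ → 51
garage_sum = 58 + 70 + 36 + 98 + 89 + 58 + 80 + 54 + 46 + 57 + 24 + 68 + 30 + 51 = 819

ok_avg=67, garage_sum=819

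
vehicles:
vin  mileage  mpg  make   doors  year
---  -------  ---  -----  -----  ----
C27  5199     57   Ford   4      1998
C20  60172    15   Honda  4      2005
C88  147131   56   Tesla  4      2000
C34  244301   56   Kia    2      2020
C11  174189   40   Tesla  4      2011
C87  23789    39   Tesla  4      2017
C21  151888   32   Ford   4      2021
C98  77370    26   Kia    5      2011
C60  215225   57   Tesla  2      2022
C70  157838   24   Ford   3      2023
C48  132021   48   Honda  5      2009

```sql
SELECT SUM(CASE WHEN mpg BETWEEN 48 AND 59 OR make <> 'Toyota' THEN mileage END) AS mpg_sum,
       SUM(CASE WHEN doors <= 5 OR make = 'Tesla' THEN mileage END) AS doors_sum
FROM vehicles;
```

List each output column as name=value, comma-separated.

mpg_sum=1389123, doors_sum=1389123

[mpg_sum: mpg BETWEEN 48 AND 59 OR make <> 'Toyota']
vin=C27: ✓ → 5199
vin=C20: ✓ → 60172
vin=C88: ✓ → 147131
vin=C34: ✓ → 244301
vin=C11: ✓ → 174189
vin=C87: ✓ → 23789
vin=C21: ✓ → 151888
vin=C98: ✓ → 77370
vin=C60: ✓ → 215225
vin=C70: ✓ → 157838
vin=C48: ✓ → 132021
mpg_sum = 5199 + 60172 + 147131 + 244301 + 174189 + 23789 + 151888 + 77370 + 215225 + 157838 + 132021 = 1389123
—
[doors_sum: doors <= 5 OR make = 'Tesla']
vin=C27: ✓ → 5199
vin=C20: ✓ → 60172
vin=C88: ✓ → 147131
vin=C34: ✓ → 244301
vin=C11: ✓ → 174189
vin=C87: ✓ → 23789
vin=C21: ✓ → 151888
vin=C98: ✓ → 77370
vin=C60: ✓ → 215225
vin=C70: ✓ → 157838
vin=C48: ✓ → 132021
doors_sum = 5199 + 60172 + 147131 + 244301 + 174189 + 23789 + 151888 + 77370 + 215225 + 157838 + 132021 = 1389123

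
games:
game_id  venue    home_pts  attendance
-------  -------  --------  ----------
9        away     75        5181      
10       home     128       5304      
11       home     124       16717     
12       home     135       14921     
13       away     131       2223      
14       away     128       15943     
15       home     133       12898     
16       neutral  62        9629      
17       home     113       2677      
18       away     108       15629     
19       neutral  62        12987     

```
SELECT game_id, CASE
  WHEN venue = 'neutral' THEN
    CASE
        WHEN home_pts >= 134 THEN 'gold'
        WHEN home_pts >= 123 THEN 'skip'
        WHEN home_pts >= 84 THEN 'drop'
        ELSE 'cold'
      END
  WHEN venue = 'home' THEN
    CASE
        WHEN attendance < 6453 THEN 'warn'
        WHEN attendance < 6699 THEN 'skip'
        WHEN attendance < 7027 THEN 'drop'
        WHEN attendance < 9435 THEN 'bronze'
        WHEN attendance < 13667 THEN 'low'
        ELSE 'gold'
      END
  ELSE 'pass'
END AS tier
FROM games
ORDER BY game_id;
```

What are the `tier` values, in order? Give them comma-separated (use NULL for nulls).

pass, warn, gold, gold, pass, pass, low, cold, warn, pass, cold

game_id=9: venue='away' → outer ELSE → pass
game_id=10: venue='home' → inner[attendance < 6453] → warn
game_id=11: venue='home' → inner[ELSE] → gold
game_id=12: venue='home' → inner[ELSE] → gold
game_id=13: venue='away' → outer ELSE → pass
game_id=14: venue='away' → outer ELSE → pass
game_id=15: venue='home' → inner[attendance < 13667] → low
game_id=16: venue='neutral' → inner[ELSE] → cold
game_id=17: venue='home' → inner[attendance < 6453] → warn
game_id=18: venue='away' → outer ELSE → pass
game_id=19: venue='neutral' → inner[ELSE] → cold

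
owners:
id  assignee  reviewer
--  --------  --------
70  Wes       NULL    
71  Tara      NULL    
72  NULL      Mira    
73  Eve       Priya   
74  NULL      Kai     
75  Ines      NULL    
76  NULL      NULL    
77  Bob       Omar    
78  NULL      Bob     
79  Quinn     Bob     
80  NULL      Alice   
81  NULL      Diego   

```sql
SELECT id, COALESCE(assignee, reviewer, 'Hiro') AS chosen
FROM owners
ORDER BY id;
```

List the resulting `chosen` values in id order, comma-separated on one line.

Wes, Tara, Mira, Eve, Kai, Ines, Hiro, Bob, Bob, Quinn, Alice, Diego

id=70: assignee=Wes → Wes
id=71: assignee=Tara → Tara
id=72: assignee=NULL, reviewer=Mira → Mira
id=73: assignee=Eve → Eve
id=74: assignee=NULL, reviewer=Kai → Kai
id=75: assignee=Ines → Ines
id=76: assignee=NULL, reviewer=NULL, → literal Hiro → Hiro
id=77: assignee=Bob → Bob
id=78: assignee=NULL, reviewer=Bob → Bob
id=79: assignee=Quinn → Quinn
id=80: assignee=NULL, reviewer=Alice → Alice
id=81: assignee=NULL, reviewer=Diego → Diego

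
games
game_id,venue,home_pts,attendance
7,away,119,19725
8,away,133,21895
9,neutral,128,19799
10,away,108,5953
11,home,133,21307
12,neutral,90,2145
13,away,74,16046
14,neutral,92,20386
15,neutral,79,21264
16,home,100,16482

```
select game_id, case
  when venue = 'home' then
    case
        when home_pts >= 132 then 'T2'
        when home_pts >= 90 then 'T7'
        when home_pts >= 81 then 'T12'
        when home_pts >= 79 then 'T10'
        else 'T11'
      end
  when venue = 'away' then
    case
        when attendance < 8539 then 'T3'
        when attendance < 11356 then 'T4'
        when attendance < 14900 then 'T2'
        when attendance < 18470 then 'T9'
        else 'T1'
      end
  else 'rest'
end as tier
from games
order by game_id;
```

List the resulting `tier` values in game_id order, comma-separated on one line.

game_id=7: venue='away' → inner[ELSE] → T1
game_id=8: venue='away' → inner[ELSE] → T1
game_id=9: venue='neutral' → outer ELSE → rest
game_id=10: venue='away' → inner[attendance < 8539] → T3
game_id=11: venue='home' → inner[home_pts >= 132] → T2
game_id=12: venue='neutral' → outer ELSE → rest
game_id=13: venue='away' → inner[attendance < 18470] → T9
game_id=14: venue='neutral' → outer ELSE → rest
game_id=15: venue='neutral' → outer ELSE → rest
game_id=16: venue='home' → inner[home_pts >= 90] → T7

T1, T1, rest, T3, T2, rest, T9, rest, rest, T7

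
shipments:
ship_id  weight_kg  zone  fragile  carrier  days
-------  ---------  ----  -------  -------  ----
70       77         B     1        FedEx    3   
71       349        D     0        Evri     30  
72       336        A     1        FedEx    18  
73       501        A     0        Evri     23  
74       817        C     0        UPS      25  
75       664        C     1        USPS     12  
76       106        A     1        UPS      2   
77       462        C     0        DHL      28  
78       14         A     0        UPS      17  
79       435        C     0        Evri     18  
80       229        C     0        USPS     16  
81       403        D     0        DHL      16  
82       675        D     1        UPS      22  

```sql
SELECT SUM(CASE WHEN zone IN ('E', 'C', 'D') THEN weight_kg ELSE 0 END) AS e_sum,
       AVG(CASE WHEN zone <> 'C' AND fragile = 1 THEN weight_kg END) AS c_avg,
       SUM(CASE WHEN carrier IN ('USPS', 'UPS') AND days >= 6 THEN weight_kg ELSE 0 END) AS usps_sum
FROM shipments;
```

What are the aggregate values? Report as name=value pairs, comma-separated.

[e_sum: zone IN ('E', 'C', 'D')]
ship_id=70: ✗
ship_id=71: ✓ → 349
ship_id=72: ✗
ship_id=73: ✗
ship_id=74: ✓ → 817
ship_id=75: ✓ → 664
ship_id=76: ✗
ship_id=77: ✓ → 462
ship_id=78: ✗
ship_id=79: ✓ → 435
ship_id=80: ✓ → 229
ship_id=81: ✓ → 403
ship_id=82: ✓ → 675
e_sum = 349 + 817 + 664 + 462 + 435 + 229 + 403 + 675 = 4034
—
[c_avg: zone <> 'C' AND fragile = 1]
ship_id=70: ✓ → 77
ship_id=71: ✗
ship_id=72: ✓ → 336
ship_id=73: ✗
ship_id=74: ✗
ship_id=75: ✗
ship_id=76: ✓ → 106
ship_id=77: ✗
ship_id=78: ✗
ship_id=79: ✗
ship_id=80: ✗
ship_id=81: ✗
ship_id=82: ✓ → 675
c_avg = (77 + 336 + 106 + 675) / 4 = 298.5
—
[usps_sum: carrier IN ('USPS', 'UPS') AND days >= 6]
ship_id=70: ✗
ship_id=71: ✗
ship_id=72: ✗
ship_id=73: ✗
ship_id=74: ✓ → 817
ship_id=75: ✓ → 664
ship_id=76: ✗
ship_id=77: ✗
ship_id=78: ✓ → 14
ship_id=79: ✗
ship_id=80: ✓ → 229
ship_id=81: ✗
ship_id=82: ✓ → 675
usps_sum = 817 + 664 + 14 + 229 + 675 = 2399

e_sum=4034, c_avg=298.5, usps_sum=2399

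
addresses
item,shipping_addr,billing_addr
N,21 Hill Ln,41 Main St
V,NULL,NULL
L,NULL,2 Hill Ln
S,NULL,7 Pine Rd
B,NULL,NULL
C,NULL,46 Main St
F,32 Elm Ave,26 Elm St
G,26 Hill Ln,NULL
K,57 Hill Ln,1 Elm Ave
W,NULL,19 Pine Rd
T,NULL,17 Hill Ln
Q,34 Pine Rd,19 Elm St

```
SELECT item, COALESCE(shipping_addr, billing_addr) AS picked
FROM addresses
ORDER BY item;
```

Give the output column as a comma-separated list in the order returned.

NULL, 46 Main St, 32 Elm Ave, 26 Hill Ln, 57 Hill Ln, 2 Hill Ln, 21 Hill Ln, 34 Pine Rd, 7 Pine Rd, 17 Hill Ln, NULL, 19 Pine Rd

item=B: shipping_addr=NULL, billing_addr=NULL (all NULL) → NULL
item=C: shipping_addr=NULL, billing_addr=46 Main St → 46 Main St
item=F: shipping_addr=32 Elm Ave → 32 Elm Ave
item=G: shipping_addr=26 Hill Ln → 26 Hill Ln
item=K: shipping_addr=57 Hill Ln → 57 Hill Ln
item=L: shipping_addr=NULL, billing_addr=2 Hill Ln → 2 Hill Ln
item=N: shipping_addr=21 Hill Ln → 21 Hill Ln
item=Q: shipping_addr=34 Pine Rd → 34 Pine Rd
item=S: shipping_addr=NULL, billing_addr=7 Pine Rd → 7 Pine Rd
item=T: shipping_addr=NULL, billing_addr=17 Hill Ln → 17 Hill Ln
item=V: shipping_addr=NULL, billing_addr=NULL (all NULL) → NULL
item=W: shipping_addr=NULL, billing_addr=19 Pine Rd → 19 Pine Rd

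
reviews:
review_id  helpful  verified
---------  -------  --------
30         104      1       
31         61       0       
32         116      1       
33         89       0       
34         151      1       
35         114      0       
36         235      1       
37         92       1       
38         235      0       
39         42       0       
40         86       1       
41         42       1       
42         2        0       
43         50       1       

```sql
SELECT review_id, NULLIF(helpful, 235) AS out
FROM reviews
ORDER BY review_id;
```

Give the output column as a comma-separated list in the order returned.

review_id=30: helpful=104 vs 235: differ → 104
review_id=31: helpful=61 vs 235: differ → 61
review_id=32: helpful=116 vs 235: differ → 116
review_id=33: helpful=89 vs 235: differ → 89
review_id=34: helpful=151 vs 235: differ → 151
review_id=35: helpful=114 vs 235: differ → 114
review_id=36: helpful=235 vs 235: equal → NULL
review_id=37: helpful=92 vs 235: differ → 92
review_id=38: helpful=235 vs 235: equal → NULL
review_id=39: helpful=42 vs 235: differ → 42
review_id=40: helpful=86 vs 235: differ → 86
review_id=41: helpful=42 vs 235: differ → 42
review_id=42: helpful=2 vs 235: differ → 2
review_id=43: helpful=50 vs 235: differ → 50

104, 61, 116, 89, 151, 114, NULL, 92, NULL, 42, 86, 42, 2, 50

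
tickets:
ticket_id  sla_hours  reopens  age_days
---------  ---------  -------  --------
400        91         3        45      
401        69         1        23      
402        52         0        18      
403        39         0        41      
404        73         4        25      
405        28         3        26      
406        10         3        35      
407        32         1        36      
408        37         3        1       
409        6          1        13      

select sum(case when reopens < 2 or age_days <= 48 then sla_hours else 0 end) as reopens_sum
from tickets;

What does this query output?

437

ticket_id=400: ✓ → 91
ticket_id=401: ✓ → 69
ticket_id=402: ✓ → 52
ticket_id=403: ✓ → 39
ticket_id=404: ✓ → 73
ticket_id=405: ✓ → 28
ticket_id=406: ✓ → 10
ticket_id=407: ✓ → 32
ticket_id=408: ✓ → 37
ticket_id=409: ✓ → 6
reopens_sum = 91 + 69 + 52 + 39 + 73 + 28 + 10 + 32 + 37 + 6 = 437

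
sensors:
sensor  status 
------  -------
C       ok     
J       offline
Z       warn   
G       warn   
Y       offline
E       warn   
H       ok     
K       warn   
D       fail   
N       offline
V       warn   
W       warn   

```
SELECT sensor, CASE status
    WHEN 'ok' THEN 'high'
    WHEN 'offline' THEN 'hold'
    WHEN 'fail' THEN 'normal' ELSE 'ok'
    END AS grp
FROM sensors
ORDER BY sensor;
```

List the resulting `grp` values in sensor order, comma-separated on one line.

sensor=C: status='ok' → high
sensor=D: status='fail' → normal
sensor=E: ELSE → ok
sensor=G: ELSE → ok
sensor=H: status='ok' → high
sensor=J: status='offline' → hold
sensor=K: ELSE → ok
sensor=N: status='offline' → hold
sensor=V: ELSE → ok
sensor=W: ELSE → ok
sensor=Y: status='offline' → hold
sensor=Z: ELSE → ok

high, normal, ok, ok, high, hold, ok, hold, ok, ok, hold, ok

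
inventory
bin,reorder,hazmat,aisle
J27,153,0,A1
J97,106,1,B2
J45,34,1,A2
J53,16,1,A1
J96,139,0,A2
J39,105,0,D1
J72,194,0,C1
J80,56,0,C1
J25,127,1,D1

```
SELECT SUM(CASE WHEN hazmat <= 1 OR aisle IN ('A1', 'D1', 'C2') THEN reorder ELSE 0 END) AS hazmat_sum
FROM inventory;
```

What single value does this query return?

930

bin=J27: ✓ → 153
bin=J97: ✓ → 106
bin=J45: ✓ → 34
bin=J53: ✓ → 16
bin=J96: ✓ → 139
bin=J39: ✓ → 105
bin=J72: ✓ → 194
bin=J80: ✓ → 56
bin=J25: ✓ → 127
hazmat_sum = 153 + 106 + 34 + 16 + 139 + 105 + 194 + 56 + 127 = 930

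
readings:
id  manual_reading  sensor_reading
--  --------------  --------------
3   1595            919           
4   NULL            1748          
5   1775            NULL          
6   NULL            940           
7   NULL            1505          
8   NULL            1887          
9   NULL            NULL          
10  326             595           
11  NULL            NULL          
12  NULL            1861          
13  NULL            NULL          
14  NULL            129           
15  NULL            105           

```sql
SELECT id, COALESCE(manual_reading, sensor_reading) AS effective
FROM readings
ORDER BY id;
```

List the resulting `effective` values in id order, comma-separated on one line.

id=3: manual_reading=1595 → 1595
id=4: manual_reading=NULL, sensor_reading=1748 → 1748
id=5: manual_reading=1775 → 1775
id=6: manual_reading=NULL, sensor_reading=940 → 940
id=7: manual_reading=NULL, sensor_reading=1505 → 1505
id=8: manual_reading=NULL, sensor_reading=1887 → 1887
id=9: manual_reading=NULL, sensor_reading=NULL (all NULL) → NULL
id=10: manual_reading=326 → 326
id=11: manual_reading=NULL, sensor_reading=NULL (all NULL) → NULL
id=12: manual_reading=NULL, sensor_reading=1861 → 1861
id=13: manual_reading=NULL, sensor_reading=NULL (all NULL) → NULL
id=14: manual_reading=NULL, sensor_reading=129 → 129
id=15: manual_reading=NULL, sensor_reading=105 → 105

1595, 1748, 1775, 940, 1505, 1887, NULL, 326, NULL, 1861, NULL, 129, 105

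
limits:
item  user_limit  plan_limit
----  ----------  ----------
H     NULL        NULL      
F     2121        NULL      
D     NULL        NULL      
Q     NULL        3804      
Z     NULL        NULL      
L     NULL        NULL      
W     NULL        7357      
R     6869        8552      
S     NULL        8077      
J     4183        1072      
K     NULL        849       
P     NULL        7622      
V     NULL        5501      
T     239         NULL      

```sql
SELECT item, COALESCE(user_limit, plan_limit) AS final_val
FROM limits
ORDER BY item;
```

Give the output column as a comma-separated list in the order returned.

item=D: user_limit=NULL, plan_limit=NULL (all NULL) → NULL
item=F: user_limit=2121 → 2121
item=H: user_limit=NULL, plan_limit=NULL (all NULL) → NULL
item=J: user_limit=4183 → 4183
item=K: user_limit=NULL, plan_limit=849 → 849
item=L: user_limit=NULL, plan_limit=NULL (all NULL) → NULL
item=P: user_limit=NULL, plan_limit=7622 → 7622
item=Q: user_limit=NULL, plan_limit=3804 → 3804
item=R: user_limit=6869 → 6869
item=S: user_limit=NULL, plan_limit=8077 → 8077
item=T: user_limit=239 → 239
item=V: user_limit=NULL, plan_limit=5501 → 5501
item=W: user_limit=NULL, plan_limit=7357 → 7357
item=Z: user_limit=NULL, plan_limit=NULL (all NULL) → NULL

NULL, 2121, NULL, 4183, 849, NULL, 7622, 3804, 6869, 8077, 239, 5501, 7357, NULL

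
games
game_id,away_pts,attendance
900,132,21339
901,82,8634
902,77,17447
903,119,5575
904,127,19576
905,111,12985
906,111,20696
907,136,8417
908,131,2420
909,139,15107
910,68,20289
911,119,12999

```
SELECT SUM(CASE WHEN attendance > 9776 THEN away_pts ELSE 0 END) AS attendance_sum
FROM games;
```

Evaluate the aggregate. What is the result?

884

game_id=900: ✓ → 132
game_id=901: ✗
game_id=902: ✓ → 77
game_id=903: ✗
game_id=904: ✓ → 127
game_id=905: ✓ → 111
game_id=906: ✓ → 111
game_id=907: ✗
game_id=908: ✗
game_id=909: ✓ → 139
game_id=910: ✓ → 68
game_id=911: ✓ → 119
attendance_sum = 132 + 77 + 127 + 111 + 111 + 139 + 68 + 119 = 884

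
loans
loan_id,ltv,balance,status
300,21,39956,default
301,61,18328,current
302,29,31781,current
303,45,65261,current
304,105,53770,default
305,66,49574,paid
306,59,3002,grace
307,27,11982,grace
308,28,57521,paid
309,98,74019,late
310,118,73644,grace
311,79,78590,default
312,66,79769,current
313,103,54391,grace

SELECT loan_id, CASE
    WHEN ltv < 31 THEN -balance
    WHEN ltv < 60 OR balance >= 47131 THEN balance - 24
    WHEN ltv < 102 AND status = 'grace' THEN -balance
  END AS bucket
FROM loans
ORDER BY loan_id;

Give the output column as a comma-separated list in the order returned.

loan_id=300: ltv < 31 → -39956
loan_id=301: (no match → NULL) → NULL
loan_id=302: ltv < 31 → -31781
loan_id=303: ltv < 60 OR balance >= 47131 → 65237
loan_id=304: ltv < 60 OR balance >= 47131 → 53746
loan_id=305: ltv < 60 OR balance >= 47131 → 49550
loan_id=306: ltv < 60 OR balance >= 47131 → 2978
loan_id=307: ltv < 31 → -11982
loan_id=308: ltv < 31 → -57521
loan_id=309: ltv < 60 OR balance >= 47131 → 73995
loan_id=310: ltv < 60 OR balance >= 47131 → 73620
loan_id=311: ltv < 60 OR balance >= 47131 → 78566
loan_id=312: ltv < 60 OR balance >= 47131 → 79745
loan_id=313: ltv < 60 OR balance >= 47131 → 54367

-39956, NULL, -31781, 65237, 53746, 49550, 2978, -11982, -57521, 73995, 73620, 78566, 79745, 54367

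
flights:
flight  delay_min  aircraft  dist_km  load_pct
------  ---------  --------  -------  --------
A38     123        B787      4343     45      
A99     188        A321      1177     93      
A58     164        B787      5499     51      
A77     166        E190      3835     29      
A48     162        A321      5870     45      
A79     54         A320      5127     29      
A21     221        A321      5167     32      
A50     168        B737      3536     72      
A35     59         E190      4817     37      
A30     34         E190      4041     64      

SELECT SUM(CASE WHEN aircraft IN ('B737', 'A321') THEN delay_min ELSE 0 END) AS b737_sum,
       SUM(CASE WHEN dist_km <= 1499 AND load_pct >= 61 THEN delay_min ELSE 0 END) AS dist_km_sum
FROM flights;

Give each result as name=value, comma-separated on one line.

[b737_sum: aircraft IN ('B737', 'A321')]
flight=A38: ✗
flight=A99: ✓ → 188
flight=A58: ✗
flight=A77: ✗
flight=A48: ✓ → 162
flight=A79: ✗
flight=A21: ✓ → 221
flight=A50: ✓ → 168
flight=A35: ✗
flight=A30: ✗
b737_sum = 188 + 162 + 221 + 168 = 739
—
[dist_km_sum: dist_km <= 1499 AND load_pct >= 61]
flight=A38: ✗
flight=A99: ✓ → 188
flight=A58: ✗
flight=A77: ✗
flight=A48: ✗
flight=A79: ✗
flight=A21: ✗
flight=A50: ✗
flight=A35: ✗
flight=A30: ✗
dist_km_sum = 188

b737_sum=739, dist_km_sum=188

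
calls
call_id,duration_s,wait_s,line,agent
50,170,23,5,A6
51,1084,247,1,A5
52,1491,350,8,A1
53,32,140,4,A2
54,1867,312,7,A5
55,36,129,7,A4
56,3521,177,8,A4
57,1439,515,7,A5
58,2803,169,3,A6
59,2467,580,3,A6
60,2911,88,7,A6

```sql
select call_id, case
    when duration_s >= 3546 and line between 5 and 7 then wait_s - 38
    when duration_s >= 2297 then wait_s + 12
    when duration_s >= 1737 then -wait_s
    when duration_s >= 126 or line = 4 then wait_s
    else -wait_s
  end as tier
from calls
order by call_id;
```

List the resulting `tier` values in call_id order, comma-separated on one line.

call_id=50: duration_s >= 126 or line = 4 → 23
call_id=51: duration_s >= 126 or line = 4 → 247
call_id=52: duration_s >= 126 or line = 4 → 350
call_id=53: duration_s >= 126 or line = 4 → 140
call_id=54: duration_s >= 1737 → -312
call_id=55: ELSE → -129
call_id=56: duration_s >= 2297 → 189
call_id=57: duration_s >= 126 or line = 4 → 515
call_id=58: duration_s >= 2297 → 181
call_id=59: duration_s >= 2297 → 592
call_id=60: duration_s >= 2297 → 100

23, 247, 350, 140, -312, -129, 189, 515, 181, 592, 100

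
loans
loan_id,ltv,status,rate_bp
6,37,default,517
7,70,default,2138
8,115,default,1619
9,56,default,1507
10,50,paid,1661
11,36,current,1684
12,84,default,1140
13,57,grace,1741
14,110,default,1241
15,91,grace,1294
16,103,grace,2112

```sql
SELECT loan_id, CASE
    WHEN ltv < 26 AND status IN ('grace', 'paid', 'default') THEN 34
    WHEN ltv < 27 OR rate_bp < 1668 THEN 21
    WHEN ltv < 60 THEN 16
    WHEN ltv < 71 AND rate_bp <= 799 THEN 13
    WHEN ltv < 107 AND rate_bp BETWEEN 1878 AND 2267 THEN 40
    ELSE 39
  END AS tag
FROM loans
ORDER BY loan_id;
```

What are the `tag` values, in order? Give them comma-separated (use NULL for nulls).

loan_id=6: ltv < 27 OR rate_bp < 1668 → 21
loan_id=7: ltv < 107 AND rate_bp BETWEEN 1878 AND 2267 → 40
loan_id=8: ltv < 27 OR rate_bp < 1668 → 21
loan_id=9: ltv < 27 OR rate_bp < 1668 → 21
loan_id=10: ltv < 27 OR rate_bp < 1668 → 21
loan_id=11: ltv < 60 → 16
loan_id=12: ltv < 27 OR rate_bp < 1668 → 21
loan_id=13: ltv < 60 → 16
loan_id=14: ltv < 27 OR rate_bp < 1668 → 21
loan_id=15: ltv < 27 OR rate_bp < 1668 → 21
loan_id=16: ltv < 107 AND rate_bp BETWEEN 1878 AND 2267 → 40

21, 40, 21, 21, 21, 16, 21, 16, 21, 21, 40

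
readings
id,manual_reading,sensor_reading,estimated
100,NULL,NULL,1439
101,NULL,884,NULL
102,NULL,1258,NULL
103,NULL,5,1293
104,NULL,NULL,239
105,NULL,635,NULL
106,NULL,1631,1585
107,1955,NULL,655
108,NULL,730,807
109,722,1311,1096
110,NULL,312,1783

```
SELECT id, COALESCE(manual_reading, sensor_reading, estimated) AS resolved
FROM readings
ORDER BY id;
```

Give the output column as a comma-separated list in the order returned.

1439, 884, 1258, 5, 239, 635, 1631, 1955, 730, 722, 312

id=100: manual_reading=NULL, sensor_reading=NULL, estimated=1439 → 1439
id=101: manual_reading=NULL, sensor_reading=884 → 884
id=102: manual_reading=NULL, sensor_reading=1258 → 1258
id=103: manual_reading=NULL, sensor_reading=5 → 5
id=104: manual_reading=NULL, sensor_reading=NULL, estimated=239 → 239
id=105: manual_reading=NULL, sensor_reading=635 → 635
id=106: manual_reading=NULL, sensor_reading=1631 → 1631
id=107: manual_reading=1955 → 1955
id=108: manual_reading=NULL, sensor_reading=730 → 730
id=109: manual_reading=722 → 722
id=110: manual_reading=NULL, sensor_reading=312 → 312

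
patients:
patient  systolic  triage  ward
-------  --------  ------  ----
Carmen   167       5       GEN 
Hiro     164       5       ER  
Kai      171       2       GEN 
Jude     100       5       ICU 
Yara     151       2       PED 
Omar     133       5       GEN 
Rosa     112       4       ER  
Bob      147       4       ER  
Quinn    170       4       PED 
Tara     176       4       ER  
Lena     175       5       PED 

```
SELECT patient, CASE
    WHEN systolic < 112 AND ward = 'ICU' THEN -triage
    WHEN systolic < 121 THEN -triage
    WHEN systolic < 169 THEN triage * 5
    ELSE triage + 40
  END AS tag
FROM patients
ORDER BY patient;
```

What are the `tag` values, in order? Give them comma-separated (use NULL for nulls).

20, 25, 25, -5, 42, 45, 25, 44, -4, 44, 10

patient=Bob: systolic < 169 → 20
patient=Carmen: systolic < 169 → 25
patient=Hiro: systolic < 169 → 25
patient=Jude: systolic < 112 AND ward = 'ICU' → -5
patient=Kai: ELSE → 42
patient=Lena: ELSE → 45
patient=Omar: systolic < 169 → 25
patient=Quinn: ELSE → 44
patient=Rosa: systolic < 121 → -4
patient=Tara: ELSE → 44
patient=Yara: systolic < 169 → 10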